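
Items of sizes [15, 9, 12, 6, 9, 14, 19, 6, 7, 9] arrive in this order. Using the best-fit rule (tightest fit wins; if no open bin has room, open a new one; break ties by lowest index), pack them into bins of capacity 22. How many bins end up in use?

  15 → bin 1 (new)  [load 15/22]
  9 → bin 2 (new)  [load 9/22]
  12 → bin 2  [load 21/22]
  6 → bin 1  [load 21/22]
  9 → bin 3 (new)  [load 9/22]
  14 → bin 4 (new)  [load 14/22]
  19 → bin 5 (new)  [load 19/22]
  6 → bin 4  [load 20/22]
  7 → bin 3  [load 16/22]
  9 → bin 6 (new)  [load 9/22]
6 bins opened.

6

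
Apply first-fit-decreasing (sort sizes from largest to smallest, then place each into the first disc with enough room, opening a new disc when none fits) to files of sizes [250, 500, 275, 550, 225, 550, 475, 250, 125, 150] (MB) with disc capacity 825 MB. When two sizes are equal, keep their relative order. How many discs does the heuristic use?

Sorted descending: 550, 550, 500, 475, 275, 250, 250, 225, 150, 125.
  550 → disc 1 (new)  [load 550/825]
  550 → disc 2 (new)  [load 550/825]
  500 → disc 3 (new)  [load 500/825]
  475 → disc 4 (new)  [load 475/825]
  275 → disc 1  [load 825/825]
  250 → disc 2  [load 800/825]
  250 → disc 3  [load 750/825]
  225 → disc 4  [load 700/825]
  150 → disc 5 (new)  [load 150/825]
  125 → disc 4  [load 825/825]
5 discs opened.

5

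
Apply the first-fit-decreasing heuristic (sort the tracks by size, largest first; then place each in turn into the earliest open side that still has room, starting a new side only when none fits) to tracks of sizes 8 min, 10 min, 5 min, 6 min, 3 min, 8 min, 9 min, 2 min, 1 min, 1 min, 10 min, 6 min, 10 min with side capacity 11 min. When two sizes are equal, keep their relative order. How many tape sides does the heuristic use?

8

Sorted descending: 10, 10, 10, 9, 8, 8, 6, 6, 5, 3, 2, 1, 1.
  10 → side 1 (new)  [load 10/11]
  10 → side 2 (new)  [load 10/11]
  10 → side 3 (new)  [load 10/11]
  9 → side 4 (new)  [load 9/11]
  8 → side 5 (new)  [load 8/11]
  8 → side 6 (new)  [load 8/11]
  6 → side 7 (new)  [load 6/11]
  6 → side 8 (new)  [load 6/11]
  5 → side 7  [load 11/11]
  3 → side 5  [load 11/11]
  2 → side 4  [load 11/11]
  1 → side 1  [load 11/11]
  1 → side 2  [load 11/11]
8 tape sides opened.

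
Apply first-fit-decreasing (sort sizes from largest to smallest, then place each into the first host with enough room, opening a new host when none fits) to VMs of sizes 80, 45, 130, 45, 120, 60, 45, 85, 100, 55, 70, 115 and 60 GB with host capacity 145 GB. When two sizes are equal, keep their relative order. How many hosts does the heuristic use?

Sorted descending: 130, 120, 115, 100, 85, 80, 70, 60, 60, 55, 45, 45, 45.
  130 → host 1 (new)  [load 130/145]
  120 → host 2 (new)  [load 120/145]
  115 → host 3 (new)  [load 115/145]
  100 → host 4 (new)  [load 100/145]
  85 → host 5 (new)  [load 85/145]
  80 → host 6 (new)  [load 80/145]
  70 → host 7 (new)  [load 70/145]
  60 → host 5  [load 145/145]
  60 → host 6  [load 140/145]
  55 → host 7  [load 125/145]
  45 → host 4  [load 145/145]
  45 → host 8 (new)  [load 45/145]
  45 → host 8  [load 90/145]
8 hosts opened.

8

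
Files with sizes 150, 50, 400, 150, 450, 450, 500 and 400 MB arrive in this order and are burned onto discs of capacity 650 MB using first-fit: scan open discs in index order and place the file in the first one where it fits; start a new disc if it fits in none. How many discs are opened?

5

  150 → disc 1 (new)  [load 150/650]
  50 → disc 1  [load 200/650]
  400 → disc 1  [load 600/650]
  150 → disc 2 (new)  [load 150/650]
  450 → disc 2  [load 600/650]
  450 → disc 3 (new)  [load 450/650]
  500 → disc 4 (new)  [load 500/650]
  400 → disc 5 (new)  [load 400/650]
5 discs opened.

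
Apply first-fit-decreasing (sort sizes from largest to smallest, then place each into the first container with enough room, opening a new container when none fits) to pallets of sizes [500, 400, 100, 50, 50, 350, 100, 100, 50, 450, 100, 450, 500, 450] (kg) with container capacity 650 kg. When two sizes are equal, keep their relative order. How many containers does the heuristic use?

Sorted descending: 500, 500, 450, 450, 450, 400, 350, 100, 100, 100, 100, 50, 50, 50.
  500 → container 1 (new)  [load 500/650]
  500 → container 2 (new)  [load 500/650]
  450 → container 3 (new)  [load 450/650]
  450 → container 4 (new)  [load 450/650]
  450 → container 5 (new)  [load 450/650]
  400 → container 6 (new)  [load 400/650]
  350 → container 7 (new)  [load 350/650]
  100 → container 1  [load 600/650]
  100 → container 2  [load 600/650]
  100 → container 3  [load 550/650]
  100 → container 3  [load 650/650]
  50 → container 1  [load 650/650]
  50 → container 2  [load 650/650]
  50 → container 4  [load 500/650]
7 containers opened.

7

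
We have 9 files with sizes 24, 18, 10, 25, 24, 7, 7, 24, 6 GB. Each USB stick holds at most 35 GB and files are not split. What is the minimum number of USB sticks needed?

5

Total = 25 + 24 + 24 + 24 + 18 + 10 + 7 + 7 + 6 = 145 GB.
Lower bound: ⌈145/35⌉ = 5 USB sticks.
A packing using 5 USB sticks:
  USB stick 1: 25 + 10 = 35
  USB stick 2: 24 + 7 = 31
  USB stick 3: 24 + 7 = 31
  USB stick 4: 24 + 6 = 30
  USB stick 5: 18 = 18
This matches the lower bound, so 5 is optimal.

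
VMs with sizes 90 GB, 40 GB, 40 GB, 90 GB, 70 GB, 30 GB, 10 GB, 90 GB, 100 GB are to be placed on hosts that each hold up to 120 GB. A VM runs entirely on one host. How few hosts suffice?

6

Total = 100 + 90 + 90 + 90 + 70 + 40 + 40 + 30 + 10 = 560 GB.
Lower bound: ⌈560/120⌉ = 5 hosts.
A packing using 6 hosts:
  host 1: 100 + 10 = 110
  host 2: 90 + 30 = 120
  host 3: 90 = 90
  host 4: 90 = 90
  host 5: 70 + 40 = 110
  host 6: 40 = 40
No arrangement into 5 hosts stays within capacity, so 6 is optimal.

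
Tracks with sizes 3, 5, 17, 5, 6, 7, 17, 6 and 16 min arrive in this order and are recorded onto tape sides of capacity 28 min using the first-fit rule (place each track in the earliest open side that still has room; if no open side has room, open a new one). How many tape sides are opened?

4

  3 → side 1 (new)  [load 3/28]
  5 → side 1  [load 8/28]
  17 → side 1  [load 25/28]
  5 → side 2 (new)  [load 5/28]
  6 → side 2  [load 11/28]
  7 → side 2  [load 18/28]
  17 → side 3 (new)  [load 17/28]
  6 → side 2  [load 24/28]
  16 → side 4 (new)  [load 16/28]
4 tape sides opened.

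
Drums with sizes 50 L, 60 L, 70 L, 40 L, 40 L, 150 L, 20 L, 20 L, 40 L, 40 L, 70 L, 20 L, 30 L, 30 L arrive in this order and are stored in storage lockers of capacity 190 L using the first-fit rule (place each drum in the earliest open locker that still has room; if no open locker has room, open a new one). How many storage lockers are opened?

  50 → locker 1 (new)  [load 50/190]
  60 → locker 1  [load 110/190]
  70 → locker 1  [load 180/190]
  40 → locker 2 (new)  [load 40/190]
  40 → locker 2  [load 80/190]
  150 → locker 3 (new)  [load 150/190]
  20 → locker 2  [load 100/190]
  20 → locker 2  [load 120/190]
  40 → locker 2  [load 160/190]
  40 → locker 3  [load 190/190]
  70 → locker 4 (new)  [load 70/190]
  20 → locker 2  [load 180/190]
  30 → locker 4  [load 100/190]
  30 → locker 4  [load 130/190]
4 storage lockers opened.

4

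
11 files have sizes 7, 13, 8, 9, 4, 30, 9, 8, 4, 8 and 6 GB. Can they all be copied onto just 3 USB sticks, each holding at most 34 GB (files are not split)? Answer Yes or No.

Total = 106 GB; ⌈106/34⌉ = 4.
At least 4 USB sticks are required, but only 3 are allowed.

No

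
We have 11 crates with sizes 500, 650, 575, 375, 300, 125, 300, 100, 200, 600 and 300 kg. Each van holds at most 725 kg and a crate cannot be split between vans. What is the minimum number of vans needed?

6

Total = 650 + 600 + 575 + 500 + 375 + 300 + 300 + 300 + 200 + 125 + 100 = 4025 kg.
Lower bound: ⌈4025/725⌉ = 6 vans.
A packing using 6 vans:
  van 1: 650 = 650
  van 2: 600 + 125 = 725
  van 3: 575 + 100 = 675
  van 4: 500 + 200 = 700
  van 5: 375 + 300 = 675
  van 6: 300 + 300 = 600
This matches the lower bound, so 6 is optimal.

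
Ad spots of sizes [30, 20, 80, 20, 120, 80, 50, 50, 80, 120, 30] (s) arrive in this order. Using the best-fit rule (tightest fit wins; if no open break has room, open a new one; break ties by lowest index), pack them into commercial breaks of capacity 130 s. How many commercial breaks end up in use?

6

  30 → break 1 (new)  [load 30/130]
  20 → break 1  [load 50/130]
  80 → break 1  [load 130/130]
  20 → break 2 (new)  [load 20/130]
  120 → break 3 (new)  [load 120/130]
  80 → break 2  [load 100/130]
  50 → break 4 (new)  [load 50/130]
  50 → break 4  [load 100/130]
  80 → break 5 (new)  [load 80/130]
  120 → break 6 (new)  [load 120/130]
  30 → break 2  [load 130/130]
6 commercial breaks opened.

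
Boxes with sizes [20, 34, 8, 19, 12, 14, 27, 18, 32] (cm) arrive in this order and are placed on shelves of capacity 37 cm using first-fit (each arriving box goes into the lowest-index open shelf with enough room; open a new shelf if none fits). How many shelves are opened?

6

  20 → shelf 1 (new)  [load 20/37]
  34 → shelf 2 (new)  [load 34/37]
  8 → shelf 1  [load 28/37]
  19 → shelf 3 (new)  [load 19/37]
  12 → shelf 3  [load 31/37]
  14 → shelf 4 (new)  [load 14/37]
  27 → shelf 5 (new)  [load 27/37]
  18 → shelf 4  [load 32/37]
  32 → shelf 6 (new)  [load 32/37]
6 shelves opened.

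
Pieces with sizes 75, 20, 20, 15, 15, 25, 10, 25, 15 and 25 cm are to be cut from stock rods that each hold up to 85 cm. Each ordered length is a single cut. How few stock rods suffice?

Total = 75 + 25 + 25 + 25 + 20 + 20 + 15 + 15 + 15 + 10 = 245 cm.
Lower bound: ⌈245/85⌉ = 3 stock rods.
A packing using 3 stock rods:
  stock rod 1: 75 + 10 = 85
  stock rod 2: 25 + 25 + 25 = 75
  stock rod 3: 20 + 20 + 15 + 15 + 15 = 85
This matches the lower bound, so 3 is optimal.

3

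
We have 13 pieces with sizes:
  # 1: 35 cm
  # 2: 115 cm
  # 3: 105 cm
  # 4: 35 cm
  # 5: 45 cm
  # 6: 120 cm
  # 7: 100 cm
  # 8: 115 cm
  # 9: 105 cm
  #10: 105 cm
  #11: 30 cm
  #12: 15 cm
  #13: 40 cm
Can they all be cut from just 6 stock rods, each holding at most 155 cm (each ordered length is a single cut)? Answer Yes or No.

Total = 965 cm; ⌈965/155⌉ = 7.
At least 7 stock rods are required, but only 6 are allowed.

No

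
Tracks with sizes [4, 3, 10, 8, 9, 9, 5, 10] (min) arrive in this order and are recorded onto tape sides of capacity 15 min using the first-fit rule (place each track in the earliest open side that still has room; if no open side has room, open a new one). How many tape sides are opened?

5

  4 → side 1 (new)  [load 4/15]
  3 → side 1  [load 7/15]
  10 → side 2 (new)  [load 10/15]
  8 → side 1  [load 15/15]
  9 → side 3 (new)  [load 9/15]
  9 → side 4 (new)  [load 9/15]
  5 → side 2  [load 15/15]
  10 → side 5 (new)  [load 10/15]
5 tape sides opened.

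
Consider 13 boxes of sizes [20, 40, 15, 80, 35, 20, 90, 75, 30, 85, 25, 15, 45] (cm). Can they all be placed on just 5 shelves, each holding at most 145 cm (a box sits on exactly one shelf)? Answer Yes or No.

A valid assignment using 4 shelves:
  shelf 1: 90 + 40 + 15 = 145
  shelf 2: 85 + 45 + 15 = 145
  shelf 3: 80 + 35 + 30 = 145
  shelf 4: 75 + 25 + 20 + 20 = 140
That uses only 4 ≤ 5, so 5 shelves are enough.

Yes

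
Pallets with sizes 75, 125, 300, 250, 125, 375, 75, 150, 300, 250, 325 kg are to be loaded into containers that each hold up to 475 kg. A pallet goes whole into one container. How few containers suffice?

Total = 375 + 325 + 300 + 300 + 250 + 250 + 150 + 125 + 125 + 75 + 75 = 2350 kg.
Lower bound: ⌈2350/475⌉ = 5 containers.
Also, 6 pallets each exceed 475/2 kg, and no two of those can share a container, so at least 6 containers are needed.
A packing using 6 containers:
  container 1: 375 + 75 = 450
  container 2: 325 + 150 = 475
  container 3: 300 + 125 = 425
  container 4: 300 + 125 = 425
  container 5: 250 + 75 = 325
  container 6: 250 = 250
This matches the lower bound, so 6 is optimal.

6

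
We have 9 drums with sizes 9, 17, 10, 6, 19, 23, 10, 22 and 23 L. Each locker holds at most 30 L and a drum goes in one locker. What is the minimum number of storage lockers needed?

6

Total = 23 + 23 + 22 + 19 + 17 + 10 + 10 + 9 + 6 = 139 L.
Lower bound: ⌈139/30⌉ = 5 storage lockers.
A packing using 6 storage lockers:
  locker 1: 23 + 6 = 29
  locker 2: 23 = 23
  locker 3: 22 = 22
  locker 4: 19 + 10 = 29
  locker 5: 17 + 10 = 27
  locker 6: 9 = 9
No arrangement into 5 storage lockers stays within capacity, so 6 is optimal.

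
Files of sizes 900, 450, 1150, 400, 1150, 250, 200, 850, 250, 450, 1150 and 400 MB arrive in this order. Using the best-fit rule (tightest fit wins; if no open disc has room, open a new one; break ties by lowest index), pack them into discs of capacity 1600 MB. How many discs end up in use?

  900 → disc 1 (new)  [load 900/1600]
  450 → disc 1  [load 1350/1600]
  1150 → disc 2 (new)  [load 1150/1600]
  400 → disc 2  [load 1550/1600]
  1150 → disc 3 (new)  [load 1150/1600]
  250 → disc 1  [load 1600/1600]
  200 → disc 3  [load 1350/1600]
  850 → disc 4 (new)  [load 850/1600]
  250 → disc 3  [load 1600/1600]
  450 → disc 4  [load 1300/1600]
  1150 → disc 5 (new)  [load 1150/1600]
  400 → disc 5  [load 1550/1600]
5 discs opened.

5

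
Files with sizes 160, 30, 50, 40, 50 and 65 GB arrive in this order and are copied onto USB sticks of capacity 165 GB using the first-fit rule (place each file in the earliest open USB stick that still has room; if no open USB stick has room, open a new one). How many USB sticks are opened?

  160 → USB stick 1 (new)  [load 160/165]
  30 → USB stick 2 (new)  [load 30/165]
  50 → USB stick 2  [load 80/165]
  40 → USB stick 2  [load 120/165]
  50 → USB stick 3 (new)  [load 50/165]
  65 → USB stick 3  [load 115/165]
3 USB sticks opened.

3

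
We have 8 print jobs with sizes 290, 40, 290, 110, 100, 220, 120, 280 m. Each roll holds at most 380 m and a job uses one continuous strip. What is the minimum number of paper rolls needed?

Total = 290 + 290 + 280 + 220 + 120 + 110 + 100 + 40 = 1450 m.
Lower bound: ⌈1450/380⌉ = 4 paper rolls.
A packing using 5 paper rolls:
  roll 1: 290 + 40 = 330
  roll 2: 290 = 290
  roll 3: 280 + 100 = 380
  roll 4: 220 + 120 = 340
  roll 5: 110 = 110
No arrangement into 4 paper rolls stays within capacity, so 5 is optimal.

5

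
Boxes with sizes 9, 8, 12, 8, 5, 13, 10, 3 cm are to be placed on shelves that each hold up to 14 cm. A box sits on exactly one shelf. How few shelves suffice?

6

Total = 13 + 12 + 10 + 9 + 8 + 8 + 5 + 3 = 68 cm.
Lower bound: ⌈68/14⌉ = 5 shelves.
Also, 6 boxes each exceed 7 cm, and no two of those can share a shelf, so at least 6 shelves are needed.
A packing using 6 shelves:
  shelf 1: 13 = 13
  shelf 2: 12 = 12
  shelf 3: 10 + 3 = 13
  shelf 4: 9 + 5 = 14
  shelf 5: 8 = 8
  shelf 6: 8 = 8
This matches the lower bound, so 6 is optimal.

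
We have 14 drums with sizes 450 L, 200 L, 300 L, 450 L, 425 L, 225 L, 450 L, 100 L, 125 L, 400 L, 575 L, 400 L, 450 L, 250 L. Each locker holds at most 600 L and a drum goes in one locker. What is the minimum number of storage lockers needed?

10

Total = 575 + 450 + 450 + 450 + 450 + 425 + 400 + 400 + 300 + 250 + 225 + 200 + 125 + 100 = 4800 L.
Lower bound: ⌈4800/600⌉ = 8 storage lockers.
A packing using 10 storage lockers:
  locker 1: 575 = 575
  locker 2: 450 + 125 = 575
  locker 3: 450 + 100 = 550
  locker 4: 450 = 450
  locker 5: 450 = 450
  locker 6: 425 = 425
  locker 7: 400 + 200 = 600
  locker 8: 400 = 400
  locker 9: 300 + 250 = 550
  locker 10: 225 = 225
No arrangement into 9 storage lockers stays within capacity, so 10 is optimal.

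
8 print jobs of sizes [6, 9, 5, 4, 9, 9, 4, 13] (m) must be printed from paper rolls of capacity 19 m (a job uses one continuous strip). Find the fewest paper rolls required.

4

Total = 13 + 9 + 9 + 9 + 6 + 5 + 4 + 4 = 59 m.
Lower bound: ⌈59/19⌉ = 4 paper rolls.
A packing using 4 paper rolls:
  roll 1: 13 + 6 = 19
  roll 2: 9 + 9 = 18
  roll 3: 9 + 5 + 4 = 18
  roll 4: 4 = 4
This matches the lower bound, so 4 is optimal.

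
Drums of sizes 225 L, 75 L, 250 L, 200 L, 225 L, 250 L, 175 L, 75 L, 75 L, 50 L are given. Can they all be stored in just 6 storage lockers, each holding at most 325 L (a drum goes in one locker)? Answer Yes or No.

Yes

A valid assignment using 6 storage lockers:
  locker 1: 250 + 75 = 325
  locker 2: 250 + 75 = 325
  locker 3: 225 + 75 = 300
  locker 4: 225 + 50 = 275
  locker 5: 200 = 200
  locker 6: 175 = 175
Every load is within 325 L, so 6 storage lockers suffice.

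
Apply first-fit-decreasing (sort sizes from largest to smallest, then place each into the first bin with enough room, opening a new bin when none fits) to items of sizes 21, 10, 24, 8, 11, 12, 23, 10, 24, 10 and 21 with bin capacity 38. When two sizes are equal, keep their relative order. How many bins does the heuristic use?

Sorted descending: 24, 24, 23, 21, 21, 12, 11, 10, 10, 10, 8.
  24 → bin 1 (new)  [load 24/38]
  24 → bin 2 (new)  [load 24/38]
  23 → bin 3 (new)  [load 23/38]
  21 → bin 4 (new)  [load 21/38]
  21 → bin 5 (new)  [load 21/38]
  12 → bin 1  [load 36/38]
  11 → bin 2  [load 35/38]
  10 → bin 3  [load 33/38]
  10 → bin 4  [load 31/38]
  10 → bin 5  [load 31/38]
  8 → bin 6 (new)  [load 8/38]
6 bins opened.

6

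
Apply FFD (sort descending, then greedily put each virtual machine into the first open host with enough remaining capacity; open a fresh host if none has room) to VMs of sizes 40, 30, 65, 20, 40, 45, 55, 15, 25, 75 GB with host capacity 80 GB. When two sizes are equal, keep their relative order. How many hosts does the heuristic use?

Sorted descending: 75, 65, 55, 45, 40, 40, 30, 25, 20, 15.
  75 → host 1 (new)  [load 75/80]
  65 → host 2 (new)  [load 65/80]
  55 → host 3 (new)  [load 55/80]
  45 → host 4 (new)  [load 45/80]
  40 → host 5 (new)  [load 40/80]
  40 → host 5  [load 80/80]
  30 → host 4  [load 75/80]
  25 → host 3  [load 80/80]
  20 → host 6 (new)  [load 20/80]
  15 → host 2  [load 80/80]
6 hosts opened.

6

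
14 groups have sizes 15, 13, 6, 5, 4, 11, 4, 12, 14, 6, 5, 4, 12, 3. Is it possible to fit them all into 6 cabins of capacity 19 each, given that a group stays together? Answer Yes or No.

Total = 114; ⌈114/19⌉ = 6.
The bound of 6 does not rule out 6, but exhaustive search shows no assignment into 6 cabins of capacity 19 exists — the minimum is 7.

No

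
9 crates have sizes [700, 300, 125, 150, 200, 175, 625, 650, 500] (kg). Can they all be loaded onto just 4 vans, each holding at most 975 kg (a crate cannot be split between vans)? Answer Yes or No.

Yes

A valid assignment using 4 vans:
  van 1: 700 + 200 = 900
  van 2: 650 + 300 = 950
  van 3: 625 + 175 + 150 = 950
  van 4: 500 + 125 = 625
Every load is within 975 kg, so 4 vans suffice.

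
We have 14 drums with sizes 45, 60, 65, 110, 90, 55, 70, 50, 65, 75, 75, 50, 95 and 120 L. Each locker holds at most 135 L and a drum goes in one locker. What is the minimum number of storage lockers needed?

9

Total = 120 + 110 + 95 + 90 + 75 + 75 + 70 + 65 + 65 + 60 + 55 + 50 + 50 + 45 = 1025 L.
Lower bound: ⌈1025/135⌉ = 8 storage lockers.
A packing using 9 storage lockers:
  locker 1: 120 = 120
  locker 2: 110 = 110
  locker 3: 95 = 95
  locker 4: 90 + 45 = 135
  locker 5: 75 + 60 = 135
  locker 6: 75 + 55 = 130
  locker 7: 70 + 65 = 135
  locker 8: 65 + 50 = 115
  locker 9: 50 = 50
No arrangement into 8 storage lockers stays within capacity, so 9 is optimal.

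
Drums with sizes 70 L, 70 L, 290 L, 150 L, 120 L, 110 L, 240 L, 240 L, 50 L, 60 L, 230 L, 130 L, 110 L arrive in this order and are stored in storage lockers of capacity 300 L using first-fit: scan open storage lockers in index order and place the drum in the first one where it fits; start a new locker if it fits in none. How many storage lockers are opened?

  70 → locker 1 (new)  [load 70/300]
  70 → locker 1  [load 140/300]
  290 → locker 2 (new)  [load 290/300]
  150 → locker 1  [load 290/300]
  120 → locker 3 (new)  [load 120/300]
  110 → locker 3  [load 230/300]
  240 → locker 4 (new)  [load 240/300]
  240 → locker 5 (new)  [load 240/300]
  50 → locker 3  [load 280/300]
  60 → locker 4  [load 300/300]
  230 → locker 6 (new)  [load 230/300]
  130 → locker 7 (new)  [load 130/300]
  110 → locker 7  [load 240/300]
7 storage lockers opened.

7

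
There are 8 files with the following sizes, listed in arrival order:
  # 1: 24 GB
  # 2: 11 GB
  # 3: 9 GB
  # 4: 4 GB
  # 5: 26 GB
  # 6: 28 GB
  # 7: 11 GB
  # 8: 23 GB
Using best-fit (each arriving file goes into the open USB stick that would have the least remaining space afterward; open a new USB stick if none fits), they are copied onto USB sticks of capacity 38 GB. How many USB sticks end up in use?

4

  24 → USB stick 1 (new)  [load 24/38]
  11 → USB stick 1  [load 35/38]
  9 → USB stick 2 (new)  [load 9/38]
  4 → USB stick 2  [load 13/38]
  26 → USB stick 3 (new)  [load 26/38]
  28 → USB stick 4 (new)  [load 28/38]
  11 → USB stick 3  [load 37/38]
  23 → USB stick 2  [load 36/38]
4 USB sticks opened.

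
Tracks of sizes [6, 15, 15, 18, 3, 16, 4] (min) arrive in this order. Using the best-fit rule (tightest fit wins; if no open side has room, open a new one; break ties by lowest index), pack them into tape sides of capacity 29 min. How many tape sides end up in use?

  6 → side 1 (new)  [load 6/29]
  15 → side 1  [load 21/29]
  15 → side 2 (new)  [load 15/29]
  18 → side 3 (new)  [load 18/29]
  3 → side 1  [load 24/29]
  16 → side 4 (new)  [load 16/29]
  4 → side 1  [load 28/29]
4 tape sides opened.

4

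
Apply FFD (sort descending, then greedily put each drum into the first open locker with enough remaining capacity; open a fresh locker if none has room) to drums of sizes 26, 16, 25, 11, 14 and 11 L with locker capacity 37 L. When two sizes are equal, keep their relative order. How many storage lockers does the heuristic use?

Sorted descending: 26, 25, 16, 14, 11, 11.
  26 → locker 1 (new)  [load 26/37]
  25 → locker 2 (new)  [load 25/37]
  16 → locker 3 (new)  [load 16/37]
  14 → locker 3  [load 30/37]
  11 → locker 1  [load 37/37]
  11 → locker 2  [load 36/37]
3 storage lockers opened.

3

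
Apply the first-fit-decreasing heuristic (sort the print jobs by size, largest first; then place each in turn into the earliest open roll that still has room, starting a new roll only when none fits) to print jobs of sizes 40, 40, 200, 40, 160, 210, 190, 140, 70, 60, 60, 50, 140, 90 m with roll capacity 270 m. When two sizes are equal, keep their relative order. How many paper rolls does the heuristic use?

Sorted descending: 210, 200, 190, 160, 140, 140, 90, 70, 60, 60, 50, 40, 40, 40.
  210 → roll 1 (new)  [load 210/270]
  200 → roll 2 (new)  [load 200/270]
  190 → roll 3 (new)  [load 190/270]
  160 → roll 4 (new)  [load 160/270]
  140 → roll 5 (new)  [load 140/270]
  140 → roll 6 (new)  [load 140/270]
  90 → roll 4  [load 250/270]
  70 → roll 2  [load 270/270]
  60 → roll 1  [load 270/270]
  60 → roll 3  [load 250/270]
  50 → roll 5  [load 190/270]
  40 → roll 5  [load 230/270]
  40 → roll 5  [load 270/270]
  40 → roll 6  [load 180/270]
6 paper rolls opened.

6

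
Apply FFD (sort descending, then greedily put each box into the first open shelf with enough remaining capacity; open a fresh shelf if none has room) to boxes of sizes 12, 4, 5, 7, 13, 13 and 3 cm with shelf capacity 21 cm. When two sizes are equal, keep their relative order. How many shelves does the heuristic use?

3

Sorted descending: 13, 13, 12, 7, 5, 4, 3.
  13 → shelf 1 (new)  [load 13/21]
  13 → shelf 2 (new)  [load 13/21]
  12 → shelf 3 (new)  [load 12/21]
  7 → shelf 1  [load 20/21]
  5 → shelf 2  [load 18/21]
  4 → shelf 3  [load 16/21]
  3 → shelf 2  [load 21/21]
3 shelves opened.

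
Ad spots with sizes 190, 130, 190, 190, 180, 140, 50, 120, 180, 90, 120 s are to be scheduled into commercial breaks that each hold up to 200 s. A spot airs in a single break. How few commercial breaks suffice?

Total = 190 + 190 + 190 + 180 + 180 + 140 + 130 + 120 + 120 + 90 + 50 = 1580 s.
Lower bound: ⌈1580/200⌉ = 8 commercial breaks.
Also, 9 ad spots each exceed 100 s, and no two of those can share a break, so at least 9 commercial breaks are needed.
A packing using 10 commercial breaks:
  break 1: 190 = 190
  break 2: 190 = 190
  break 3: 190 = 190
  break 4: 180 = 180
  break 5: 180 = 180
  break 6: 140 + 50 = 190
  break 7: 130 = 130
  break 8: 120 = 120
  break 9: 120 = 120
  break 10: 90 = 90
No arrangement into 9 commercial breaks stays within capacity, so 10 is optimal.

10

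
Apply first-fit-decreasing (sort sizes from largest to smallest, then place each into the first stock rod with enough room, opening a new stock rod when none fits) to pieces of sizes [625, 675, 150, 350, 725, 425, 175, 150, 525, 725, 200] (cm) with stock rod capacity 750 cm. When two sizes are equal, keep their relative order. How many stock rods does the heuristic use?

Sorted descending: 725, 725, 675, 625, 525, 425, 350, 200, 175, 150, 150.
  725 → stock rod 1 (new)  [load 725/750]
  725 → stock rod 2 (new)  [load 725/750]
  675 → stock rod 3 (new)  [load 675/750]
  625 → stock rod 4 (new)  [load 625/750]
  525 → stock rod 5 (new)  [load 525/750]
  425 → stock rod 6 (new)  [load 425/750]
  350 → stock rod 7 (new)  [load 350/750]
  200 → stock rod 5  [load 725/750]
  175 → stock rod 6  [load 600/750]
  150 → stock rod 6  [load 750/750]
  150 → stock rod 7  [load 500/750]
7 stock rods opened.

7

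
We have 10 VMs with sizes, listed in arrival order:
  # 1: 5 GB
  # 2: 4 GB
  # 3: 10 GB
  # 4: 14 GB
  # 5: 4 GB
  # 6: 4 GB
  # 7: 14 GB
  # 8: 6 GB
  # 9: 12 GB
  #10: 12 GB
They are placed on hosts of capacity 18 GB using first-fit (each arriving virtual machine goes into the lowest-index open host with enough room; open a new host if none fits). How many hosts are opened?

6

  5 → host 1 (new)  [load 5/18]
  4 → host 1  [load 9/18]
  10 → host 2 (new)  [load 10/18]
  14 → host 3 (new)  [load 14/18]
  4 → host 1  [load 13/18]
  4 → host 1  [load 17/18]
  14 → host 4 (new)  [load 14/18]
  6 → host 2  [load 16/18]
  12 → host 5 (new)  [load 12/18]
  12 → host 6 (new)  [load 12/18]
6 hosts opened.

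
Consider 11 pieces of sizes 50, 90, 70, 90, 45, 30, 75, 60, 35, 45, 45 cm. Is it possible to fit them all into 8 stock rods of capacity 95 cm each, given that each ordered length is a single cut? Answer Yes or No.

A valid assignment using 8 stock rods:
  stock rod 1: 90 = 90
  stock rod 2: 90 = 90
  stock rod 3: 75 = 75
  stock rod 4: 70 = 70
  stock rod 5: 60 + 35 = 95
  stock rod 6: 50 + 45 = 95
  stock rod 7: 45 + 45 = 90
  stock rod 8: 30 = 30
Every load is within 95 cm, so 8 stock rods suffice.

Yes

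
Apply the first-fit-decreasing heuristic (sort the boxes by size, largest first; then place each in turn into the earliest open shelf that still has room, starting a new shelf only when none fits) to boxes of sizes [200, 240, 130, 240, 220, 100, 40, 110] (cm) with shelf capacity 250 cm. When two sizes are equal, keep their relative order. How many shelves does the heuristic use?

Sorted descending: 240, 240, 220, 200, 130, 110, 100, 40.
  240 → shelf 1 (new)  [load 240/250]
  240 → shelf 2 (new)  [load 240/250]
  220 → shelf 3 (new)  [load 220/250]
  200 → shelf 4 (new)  [load 200/250]
  130 → shelf 5 (new)  [load 130/250]
  110 → shelf 5  [load 240/250]
  100 → shelf 6 (new)  [load 100/250]
  40 → shelf 4  [load 240/250]
6 shelves opened.

6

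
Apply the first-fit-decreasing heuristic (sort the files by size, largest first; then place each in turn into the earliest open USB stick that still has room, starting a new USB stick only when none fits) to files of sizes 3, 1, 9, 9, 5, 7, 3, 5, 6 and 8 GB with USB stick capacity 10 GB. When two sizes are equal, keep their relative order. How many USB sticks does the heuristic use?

6

Sorted descending: 9, 9, 8, 7, 6, 5, 5, 3, 3, 1.
  9 → USB stick 1 (new)  [load 9/10]
  9 → USB stick 2 (new)  [load 9/10]
  8 → USB stick 3 (new)  [load 8/10]
  7 → USB stick 4 (new)  [load 7/10]
  6 → USB stick 5 (new)  [load 6/10]
  5 → USB stick 6 (new)  [load 5/10]
  5 → USB stick 6  [load 10/10]
  3 → USB stick 4  [load 10/10]
  3 → USB stick 5  [load 9/10]
  1 → USB stick 1  [load 10/10]
6 USB sticks opened.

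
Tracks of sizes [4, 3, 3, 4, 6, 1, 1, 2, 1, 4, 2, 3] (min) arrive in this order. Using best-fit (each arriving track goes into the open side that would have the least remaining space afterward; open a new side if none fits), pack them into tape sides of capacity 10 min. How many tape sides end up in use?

4

  4 → side 1 (new)  [load 4/10]
  3 → side 1  [load 7/10]
  3 → side 1  [load 10/10]
  4 → side 2 (new)  [load 4/10]
  6 → side 2  [load 10/10]
  1 → side 3 (new)  [load 1/10]
  1 → side 3  [load 2/10]
  2 → side 3  [load 4/10]
  1 → side 3  [load 5/10]
  4 → side 3  [load 9/10]
  2 → side 4 (new)  [load 2/10]
  3 → side 4  [load 5/10]
4 tape sides opened.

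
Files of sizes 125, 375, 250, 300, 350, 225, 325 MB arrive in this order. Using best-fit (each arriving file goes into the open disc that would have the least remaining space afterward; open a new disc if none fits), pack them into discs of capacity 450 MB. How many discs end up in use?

  125 → disc 1 (new)  [load 125/450]
  375 → disc 2 (new)  [load 375/450]
  250 → disc 1  [load 375/450]
  300 → disc 3 (new)  [load 300/450]
  350 → disc 4 (new)  [load 350/450]
  225 → disc 5 (new)  [load 225/450]
  325 → disc 6 (new)  [load 325/450]
6 discs opened.

6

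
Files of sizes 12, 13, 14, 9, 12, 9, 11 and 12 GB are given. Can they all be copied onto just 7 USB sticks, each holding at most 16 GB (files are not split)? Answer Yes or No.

Total = 92 GB; ⌈92/16⌉ = 6.
8 files each exceed half the capacity and cannot share a USB stick, forcing at least 8 USB sticks.
At least 8 USB sticks are required, but only 7 are allowed.

No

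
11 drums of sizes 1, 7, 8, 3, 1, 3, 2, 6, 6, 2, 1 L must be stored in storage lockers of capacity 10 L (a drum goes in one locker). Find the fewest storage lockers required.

Total = 8 + 7 + 6 + 6 + 3 + 3 + 2 + 2 + 1 + 1 + 1 = 40 L.
Lower bound: ⌈40/10⌉ = 4 storage lockers.
A packing using 4 storage lockers:
  locker 1: 8 + 2 = 10
  locker 2: 7 + 3 = 10
  locker 3: 6 + 3 + 1 = 10
  locker 4: 6 + 2 + 1 + 1 = 10
This matches the lower bound, so 4 is optimal.

4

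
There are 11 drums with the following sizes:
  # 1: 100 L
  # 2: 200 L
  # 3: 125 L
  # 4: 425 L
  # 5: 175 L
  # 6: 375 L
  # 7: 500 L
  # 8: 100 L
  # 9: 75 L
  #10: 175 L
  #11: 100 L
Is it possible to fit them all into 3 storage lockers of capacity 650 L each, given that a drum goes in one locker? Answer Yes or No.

No

Total = 2350 L; ⌈2350/650⌉ = 4.
At least 4 storage lockers are required, but only 3 are allowed.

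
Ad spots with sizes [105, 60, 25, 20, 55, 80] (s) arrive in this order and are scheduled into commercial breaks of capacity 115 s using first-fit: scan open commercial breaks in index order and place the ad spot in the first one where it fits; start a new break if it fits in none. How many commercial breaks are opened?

4

  105 → break 1 (new)  [load 105/115]
  60 → break 2 (new)  [load 60/115]
  25 → break 2  [load 85/115]
  20 → break 2  [load 105/115]
  55 → break 3 (new)  [load 55/115]
  80 → break 4 (new)  [load 80/115]
4 commercial breaks opened.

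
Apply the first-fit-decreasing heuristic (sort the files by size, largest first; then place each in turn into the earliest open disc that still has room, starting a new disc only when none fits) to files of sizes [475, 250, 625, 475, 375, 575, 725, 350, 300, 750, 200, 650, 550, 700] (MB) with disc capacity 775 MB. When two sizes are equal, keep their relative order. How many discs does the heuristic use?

Sorted descending: 750, 725, 700, 650, 625, 575, 550, 475, 475, 375, 350, 300, 250, 200.
  750 → disc 1 (new)  [load 750/775]
  725 → disc 2 (new)  [load 725/775]
  700 → disc 3 (new)  [load 700/775]
  650 → disc 4 (new)  [load 650/775]
  625 → disc 5 (new)  [load 625/775]
  575 → disc 6 (new)  [load 575/775]
  550 → disc 7 (new)  [load 550/775]
  475 → disc 8 (new)  [load 475/775]
  475 → disc 9 (new)  [load 475/775]
  375 → disc 10 (new)  [load 375/775]
  350 → disc 10  [load 725/775]
  300 → disc 8  [load 775/775]
  250 → disc 9  [load 725/775]
  200 → disc 6  [load 775/775]
10 discs opened.

10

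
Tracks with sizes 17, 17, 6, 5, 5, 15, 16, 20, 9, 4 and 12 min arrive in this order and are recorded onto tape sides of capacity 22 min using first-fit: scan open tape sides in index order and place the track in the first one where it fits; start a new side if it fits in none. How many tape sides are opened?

  17 → side 1 (new)  [load 17/22]
  17 → side 2 (new)  [load 17/22]
  6 → side 3 (new)  [load 6/22]
  5 → side 1  [load 22/22]
  5 → side 2  [load 22/22]
  15 → side 3  [load 21/22]
  16 → side 4 (new)  [load 16/22]
  20 → side 5 (new)  [load 20/22]
  9 → side 6 (new)  [load 9/22]
  4 → side 4  [load 20/22]
  12 → side 6  [load 21/22]
6 tape sides opened.

6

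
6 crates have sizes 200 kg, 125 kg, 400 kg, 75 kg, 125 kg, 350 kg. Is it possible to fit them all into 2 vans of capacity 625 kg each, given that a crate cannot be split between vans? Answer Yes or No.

No

Total = 1275 kg; ⌈1275/625⌉ = 3.
At least 3 vans are required, but only 2 are allowed.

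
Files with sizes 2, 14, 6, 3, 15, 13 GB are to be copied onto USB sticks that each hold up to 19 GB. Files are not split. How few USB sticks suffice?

Total = 15 + 14 + 13 + 6 + 3 + 2 = 53 GB.
Lower bound: ⌈53/19⌉ = 3 USB sticks.
A packing using 3 USB sticks:
  USB stick 1: 15 + 3 = 18
  USB stick 2: 14 + 2 = 16
  USB stick 3: 13 + 6 = 19
This matches the lower bound, so 3 is optimal.

3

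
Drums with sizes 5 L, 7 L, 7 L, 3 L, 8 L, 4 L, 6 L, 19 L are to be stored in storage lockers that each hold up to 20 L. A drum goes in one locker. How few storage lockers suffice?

Total = 19 + 8 + 7 + 7 + 6 + 5 + 4 + 3 = 59 L.
Lower bound: ⌈59/20⌉ = 3 storage lockers.
A packing using 3 storage lockers:
  locker 1: 19 = 19
  locker 2: 8 + 7 + 5 = 20
  locker 3: 7 + 6 + 4 + 3 = 20
This matches the lower bound, so 3 is optimal.

3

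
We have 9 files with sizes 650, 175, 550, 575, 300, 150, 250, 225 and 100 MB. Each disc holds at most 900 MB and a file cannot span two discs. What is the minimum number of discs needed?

Total = 650 + 575 + 550 + 300 + 250 + 225 + 175 + 150 + 100 = 2975 MB.
Lower bound: ⌈2975/900⌉ = 4 discs.
A packing using 4 discs:
  disc 1: 650 + 250 = 900
  disc 2: 575 + 300 = 875
  disc 3: 550 + 225 + 100 = 875
  disc 4: 175 + 150 = 325
This matches the lower bound, so 4 is optimal.

4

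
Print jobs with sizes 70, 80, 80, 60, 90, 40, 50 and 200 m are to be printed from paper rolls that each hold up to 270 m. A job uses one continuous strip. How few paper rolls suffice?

3

Total = 200 + 90 + 80 + 80 + 70 + 60 + 50 + 40 = 670 m.
Lower bound: ⌈670/270⌉ = 3 paper rolls.
A packing using 3 paper rolls:
  roll 1: 200 + 70 = 270
  roll 2: 90 + 80 + 80 = 250
  roll 3: 60 + 50 + 40 = 150
This matches the lower bound, so 3 is optimal.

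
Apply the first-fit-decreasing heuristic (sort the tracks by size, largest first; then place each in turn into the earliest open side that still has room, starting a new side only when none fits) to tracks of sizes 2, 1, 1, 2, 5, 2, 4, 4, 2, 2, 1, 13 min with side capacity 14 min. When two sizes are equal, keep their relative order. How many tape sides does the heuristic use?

3

Sorted descending: 13, 5, 4, 4, 2, 2, 2, 2, 2, 1, 1, 1.
  13 → side 1 (new)  [load 13/14]
  5 → side 2 (new)  [load 5/14]
  4 → side 2  [load 9/14]
  4 → side 2  [load 13/14]
  2 → side 3 (new)  [load 2/14]
  2 → side 3  [load 4/14]
  2 → side 3  [load 6/14]
  2 → side 3  [load 8/14]
  2 → side 3  [load 10/14]
  1 → side 1  [load 14/14]
  1 → side 2  [load 14/14]
  1 → side 3  [load 11/14]
3 tape sides opened.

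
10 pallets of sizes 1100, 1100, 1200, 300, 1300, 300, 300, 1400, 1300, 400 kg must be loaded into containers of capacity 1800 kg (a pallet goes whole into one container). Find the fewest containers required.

6

Total = 1400 + 1300 + 1300 + 1200 + 1100 + 1100 + 400 + 300 + 300 + 300 = 8700 kg.
Lower bound: ⌈8700/1800⌉ = 5 containers.
Also, 6 pallets each exceed 900 kg, and no two of those can share a container, so at least 6 containers are needed.
A packing using 6 containers:
  container 1: 1400 + 400 = 1800
  container 2: 1300 + 300 = 1600
  container 3: 1300 + 300 = 1600
  container 4: 1200 + 300 = 1500
  container 5: 1100 = 1100
  container 6: 1100 = 1100
This matches the lower bound, so 6 is optimal.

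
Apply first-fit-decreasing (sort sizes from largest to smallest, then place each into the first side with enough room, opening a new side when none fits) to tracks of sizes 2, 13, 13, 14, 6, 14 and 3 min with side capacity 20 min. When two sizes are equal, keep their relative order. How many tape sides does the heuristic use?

4

Sorted descending: 14, 14, 13, 13, 6, 3, 2.
  14 → side 1 (new)  [load 14/20]
  14 → side 2 (new)  [load 14/20]
  13 → side 3 (new)  [load 13/20]
  13 → side 4 (new)  [load 13/20]
  6 → side 1  [load 20/20]
  3 → side 2  [load 17/20]
  2 → side 2  [load 19/20]
4 tape sides opened.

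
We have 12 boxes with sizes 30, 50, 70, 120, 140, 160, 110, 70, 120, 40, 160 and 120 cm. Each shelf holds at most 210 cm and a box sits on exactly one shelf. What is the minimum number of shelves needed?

7

Total = 160 + 160 + 140 + 120 + 120 + 120 + 110 + 70 + 70 + 50 + 40 + 30 = 1190 cm.
Lower bound: ⌈1190/210⌉ = 6 shelves.
Also, 7 boxes each exceed 105 cm, and no two of those can share a shelf, so at least 7 shelves are needed.
A packing using 7 shelves:
  shelf 1: 160 + 50 = 210
  shelf 2: 160 + 40 = 200
  shelf 3: 140 + 70 = 210
  shelf 4: 120 + 70 = 190
  shelf 5: 120 + 30 = 150
  shelf 6: 120 = 120
  shelf 7: 110 = 110
This matches the lower bound, so 7 is optimal.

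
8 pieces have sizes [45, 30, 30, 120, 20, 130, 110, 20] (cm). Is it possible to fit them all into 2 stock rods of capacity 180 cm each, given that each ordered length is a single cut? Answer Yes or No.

No

Total = 505 cm; ⌈505/180⌉ = 3.
At least 3 stock rods are required, but only 2 are allowed.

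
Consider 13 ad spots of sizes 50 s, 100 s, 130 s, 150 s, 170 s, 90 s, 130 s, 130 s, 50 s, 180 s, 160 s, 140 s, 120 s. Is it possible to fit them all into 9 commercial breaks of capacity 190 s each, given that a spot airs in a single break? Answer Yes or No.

Total = 1600 s; ⌈1600/190⌉ = 9.
10 ad spots each exceed half the capacity and cannot share a break, forcing at least 10 commercial breaks.
At least 10 commercial breaks are required, but only 9 are allowed.

No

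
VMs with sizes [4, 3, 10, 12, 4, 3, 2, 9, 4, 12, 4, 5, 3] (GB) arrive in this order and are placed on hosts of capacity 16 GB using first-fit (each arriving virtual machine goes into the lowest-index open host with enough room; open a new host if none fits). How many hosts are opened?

5

  4 → host 1 (new)  [load 4/16]
  3 → host 1  [load 7/16]
  10 → host 2 (new)  [load 10/16]
  12 → host 3 (new)  [load 12/16]
  4 → host 1  [load 11/16]
  3 → host 1  [load 14/16]
  2 → host 1  [load 16/16]
  9 → host 4 (new)  [load 9/16]
  4 → host 2  [load 14/16]
  12 → host 5 (new)  [load 12/16]
  4 → host 3  [load 16/16]
  5 → host 4  [load 14/16]
  3 → host 5  [load 15/16]
5 hosts opened.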